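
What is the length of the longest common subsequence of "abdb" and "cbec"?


LCS of "abdb" and "cbec"
DP table:
           c    b    e    c
      0    0    0    0    0
  a   0    0    0    0    0
  b   0    0    1    1    1
  d   0    0    1    1    1
  b   0    0    1    1    1
LCS length = dp[4][4] = 1

1


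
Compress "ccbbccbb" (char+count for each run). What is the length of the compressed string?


Input: ccbbccbb
Runs:
  'c' x 2 => "c2"
  'b' x 2 => "b2"
  'c' x 2 => "c2"
  'b' x 2 => "b2"
Compressed: "c2b2c2b2"
Compressed length: 8

8


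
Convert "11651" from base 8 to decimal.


Input: "11651" in base 8
Positional expansion:
  Digit '1' (value 1) x 8^4 = 4096
  Digit '1' (value 1) x 8^3 = 512
  Digit '6' (value 6) x 8^2 = 384
  Digit '5' (value 5) x 8^1 = 40
  Digit '1' (value 1) x 8^0 = 1
Sum = 5033

5033


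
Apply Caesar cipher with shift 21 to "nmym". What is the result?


Caesar cipher: shift "nmym" by 21
  'n' (pos 13) + 21 = pos 8 = 'i'
  'm' (pos 12) + 21 = pos 7 = 'h'
  'y' (pos 24) + 21 = pos 19 = 't'
  'm' (pos 12) + 21 = pos 7 = 'h'
Result: ihth

ihth


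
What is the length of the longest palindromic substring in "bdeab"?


Input: "bdeab"
Checking substrings for palindromes:
  No multi-char palindromic substrings found
Longest palindromic substring: "b" with length 1

1


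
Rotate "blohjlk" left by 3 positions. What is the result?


Input: "blohjlk", rotate left by 3
First 3 characters: "blo"
Remaining characters: "hjlk"
Concatenate remaining + first: "hjlk" + "blo" = "hjlkblo"

hjlkblo


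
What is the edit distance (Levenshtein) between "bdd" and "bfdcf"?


Computing edit distance: "bdd" -> "bfdcf"
DP table:
           b    f    d    c    f
      0    1    2    3    4    5
  b   1    0    1    2    3    4
  d   2    1    1    1    2    3
  d   3    2    2    1    2    3
Edit distance = dp[3][5] = 3

3


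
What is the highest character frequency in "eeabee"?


Input: eeabee
Character counts:
  'a': 1
  'b': 1
  'e': 4
Maximum frequency: 4

4


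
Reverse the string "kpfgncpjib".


Input: kpfgncpjib
Reading characters right to left:
  Position 9: 'b'
  Position 8: 'i'
  Position 7: 'j'
  Position 6: 'p'
  Position 5: 'c'
  Position 4: 'n'
  Position 3: 'g'
  Position 2: 'f'
  Position 1: 'p'
  Position 0: 'k'
Reversed: bijpcngfpk

bijpcngfpk


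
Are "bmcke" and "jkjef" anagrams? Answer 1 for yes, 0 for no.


Strings: "bmcke", "jkjef"
Sorted first:  bcekm
Sorted second: efjjk
Differ at position 0: 'b' vs 'e' => not anagrams

0


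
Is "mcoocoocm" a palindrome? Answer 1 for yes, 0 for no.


Input: mcoocoocm
Reversed: mcoocoocm
  Compare pos 0 ('m') with pos 8 ('m'): match
  Compare pos 1 ('c') with pos 7 ('c'): match
  Compare pos 2 ('o') with pos 6 ('o'): match
  Compare pos 3 ('o') with pos 5 ('o'): match
Result: palindrome

1


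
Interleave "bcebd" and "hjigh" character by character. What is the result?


Interleaving "bcebd" and "hjigh":
  Position 0: 'b' from first, 'h' from second => "bh"
  Position 1: 'c' from first, 'j' from second => "cj"
  Position 2: 'e' from first, 'i' from second => "ei"
  Position 3: 'b' from first, 'g' from second => "bg"
  Position 4: 'd' from first, 'h' from second => "dh"
Result: bhcjeibgdh

bhcjeibgdh


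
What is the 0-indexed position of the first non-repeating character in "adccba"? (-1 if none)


Input: adccba
Character frequencies:
  'a': 2
  'b': 1
  'c': 2
  'd': 1
Scanning left to right for freq == 1:
  Position 0 ('a'): freq=2, skip
  Position 1 ('d'): unique! => answer = 1

1


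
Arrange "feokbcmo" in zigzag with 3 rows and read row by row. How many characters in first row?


Zigzag "feokbcmo" into 3 rows:
Placing characters:
  'f' => row 0
  'e' => row 1
  'o' => row 2
  'k' => row 1
  'b' => row 0
  'c' => row 1
  'm' => row 2
  'o' => row 1
Rows:
  Row 0: "fb"
  Row 1: "ekco"
  Row 2: "om"
First row length: 2

2


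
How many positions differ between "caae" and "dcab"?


Comparing "caae" and "dcab" position by position:
  Position 0: 'c' vs 'd' => DIFFER
  Position 1: 'a' vs 'c' => DIFFER
  Position 2: 'a' vs 'a' => same
  Position 3: 'e' vs 'b' => DIFFER
Positions that differ: 3

3


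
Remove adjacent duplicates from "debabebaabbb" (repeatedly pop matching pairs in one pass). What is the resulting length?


Input: debabebaabbb
Stack-based adjacent duplicate removal:
  Read 'd': push. Stack: d
  Read 'e': push. Stack: de
  Read 'b': push. Stack: deb
  Read 'a': push. Stack: deba
  Read 'b': push. Stack: debab
  Read 'e': push. Stack: debabe
  Read 'b': push. Stack: debabeb
  Read 'a': push. Stack: debabeba
  Read 'a': matches stack top 'a' => pop. Stack: debabeb
  Read 'b': matches stack top 'b' => pop. Stack: debabe
  Read 'b': push. Stack: debabeb
  Read 'b': matches stack top 'b' => pop. Stack: debabe
Final stack: "debabe" (length 6)

6


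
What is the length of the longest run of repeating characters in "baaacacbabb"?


Input: "baaacacbabb"
Scanning for longest run:
  Position 1 ('a'): new char, reset run to 1
  Position 2 ('a'): continues run of 'a', length=2
  Position 3 ('a'): continues run of 'a', length=3
  Position 4 ('c'): new char, reset run to 1
  Position 5 ('a'): new char, reset run to 1
  Position 6 ('c'): new char, reset run to 1
  Position 7 ('b'): new char, reset run to 1
  Position 8 ('a'): new char, reset run to 1
  Position 9 ('b'): new char, reset run to 1
  Position 10 ('b'): continues run of 'b', length=2
Longest run: 'a' with length 3

3


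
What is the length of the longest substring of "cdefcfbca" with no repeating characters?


Input: "cdefcfbca"
Sliding window (track last position of each char):
  Position 0 ('c'): window [0,0] length 1 -- new best
  Position 1 ('d'): window [0,1] length 2 -- new best
  Position 2 ('e'): window [0,2] length 3 -- new best
  Position 3 ('f'): window [0,3] length 4 -- new best
  Position 4 ('c'): repeat (last at 0), move window start to 1
  Position 4 ('c'): window [1,4] length 4
  Position 5 ('f'): repeat (last at 3), move window start to 4
  Position 5 ('f'): window [4,5] length 2
  Position 6 ('b'): window [4,6] length 3
  Position 7 ('c'): repeat (last at 4), move window start to 5
  Position 7 ('c'): window [5,7] length 3
  Position 8 ('a'): window [5,8] length 4
Longest substring with no repeats: "cdef" with length 4

4


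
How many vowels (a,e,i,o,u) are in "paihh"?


Input: paihh
Checking each character:
  'p' at position 0: consonant
  'a' at position 1: vowel (running total: 1)
  'i' at position 2: vowel (running total: 2)
  'h' at position 3: consonant
  'h' at position 4: consonant
Total vowels: 2

2


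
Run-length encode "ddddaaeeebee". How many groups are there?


Input: ddddaaeeebee
Scanning for consecutive runs:
  Group 1: 'd' x 4 (positions 0-3)
  Group 2: 'a' x 2 (positions 4-5)
  Group 3: 'e' x 3 (positions 6-8)
  Group 4: 'b' x 1 (positions 9-9)
  Group 5: 'e' x 2 (positions 10-11)
Total groups: 5

5


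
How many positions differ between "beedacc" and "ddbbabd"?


Comparing "beedacc" and "ddbbabd" position by position:
  Position 0: 'b' vs 'd' => DIFFER
  Position 1: 'e' vs 'd' => DIFFER
  Position 2: 'e' vs 'b' => DIFFER
  Position 3: 'd' vs 'b' => DIFFER
  Position 4: 'a' vs 'a' => same
  Position 5: 'c' vs 'b' => DIFFER
  Position 6: 'c' vs 'd' => DIFFER
Positions that differ: 6

6


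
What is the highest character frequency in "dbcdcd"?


Input: dbcdcd
Character counts:
  'b': 1
  'c': 2
  'd': 3
Maximum frequency: 3

3


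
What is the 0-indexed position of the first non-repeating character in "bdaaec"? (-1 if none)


Input: bdaaec
Character frequencies:
  'a': 2
  'b': 1
  'c': 1
  'd': 1
  'e': 1
Scanning left to right for freq == 1:
  Position 0 ('b'): unique! => answer = 0

0


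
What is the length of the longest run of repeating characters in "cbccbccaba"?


Input: "cbccbccaba"
Scanning for longest run:
  Position 1 ('b'): new char, reset run to 1
  Position 2 ('c'): new char, reset run to 1
  Position 3 ('c'): continues run of 'c', length=2
  Position 4 ('b'): new char, reset run to 1
  Position 5 ('c'): new char, reset run to 1
  Position 6 ('c'): continues run of 'c', length=2
  Position 7 ('a'): new char, reset run to 1
  Position 8 ('b'): new char, reset run to 1
  Position 9 ('a'): new char, reset run to 1
Longest run: 'c' with length 2

2


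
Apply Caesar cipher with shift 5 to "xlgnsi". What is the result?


Caesar cipher: shift "xlgnsi" by 5
  'x' (pos 23) + 5 = pos 2 = 'c'
  'l' (pos 11) + 5 = pos 16 = 'q'
  'g' (pos 6) + 5 = pos 11 = 'l'
  'n' (pos 13) + 5 = pos 18 = 's'
  's' (pos 18) + 5 = pos 23 = 'x'
  'i' (pos 8) + 5 = pos 13 = 'n'
Result: cqlsxn

cqlsxn


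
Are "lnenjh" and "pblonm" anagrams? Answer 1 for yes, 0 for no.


Strings: "lnenjh", "pblonm"
Sorted first:  ehjlnn
Sorted second: blmnop
Differ at position 0: 'e' vs 'b' => not anagrams

0


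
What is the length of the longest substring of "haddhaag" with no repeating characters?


Input: "haddhaag"
Sliding window (track last position of each char):
  Position 0 ('h'): window [0,0] length 1 -- new best
  Position 1 ('a'): window [0,1] length 2 -- new best
  Position 2 ('d'): window [0,2] length 3 -- new best
  Position 3 ('d'): repeat (last at 2), move window start to 3
  Position 3 ('d'): window [3,3] length 1
  Position 4 ('h'): window [3,4] length 2
  Position 5 ('a'): window [3,5] length 3
  Position 6 ('a'): repeat (last at 5), move window start to 6
  Position 6 ('a'): window [6,6] length 1
  Position 7 ('g'): window [6,7] length 2
Longest substring with no repeats: "had" with length 3

3


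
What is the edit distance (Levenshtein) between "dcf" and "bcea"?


Computing edit distance: "dcf" -> "bcea"
DP table:
           b    c    e    a
      0    1    2    3    4
  d   1    1    2    3    4
  c   2    2    1    2    3
  f   3    3    2    2    3
Edit distance = dp[3][4] = 3

3


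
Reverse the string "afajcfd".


Input: afajcfd
Reading characters right to left:
  Position 6: 'd'
  Position 5: 'f'
  Position 4: 'c'
  Position 3: 'j'
  Position 2: 'a'
  Position 1: 'f'
  Position 0: 'a'
Reversed: dfcjafa

dfcjafa


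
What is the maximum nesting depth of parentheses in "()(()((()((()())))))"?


Input: "()(()((()((()())))))"
Tracking depth:
  Position 0 '(': depth becomes 1
  Position 1 ')': depth becomes 0
  Position 2 '(': depth becomes 1
  Position 3 '(': depth becomes 2
  Position 4 ')': depth becomes 1
  Position 5 '(': depth becomes 2
  Position 6 '(': depth becomes 3
  Position 7 '(': depth becomes 4
  Position 8 ')': depth becomes 3
  Position 9 '(': depth becomes 4
  Position 10 '(': depth becomes 5
  Position 11 '(': depth becomes 6
  Position 12 ')': depth becomes 5
  Position 13 '(': depth becomes 6
  Position 14 ')': depth becomes 5
  Position 15 ')': depth becomes 4
  Position 16 ')': depth becomes 3
  Position 17 ')': depth becomes 2
  Position 18 ')': depth becomes 1
  Position 19 ')': depth becomes 0
Maximum depth reached: 6

6


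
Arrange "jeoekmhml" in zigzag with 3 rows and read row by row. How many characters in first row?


Zigzag "jeoekmhml" into 3 rows:
Placing characters:
  'j' => row 0
  'e' => row 1
  'o' => row 2
  'e' => row 1
  'k' => row 0
  'm' => row 1
  'h' => row 2
  'm' => row 1
  'l' => row 0
Rows:
  Row 0: "jkl"
  Row 1: "eemm"
  Row 2: "oh"
First row length: 3

3


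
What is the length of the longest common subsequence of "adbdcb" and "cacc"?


LCS of "adbdcb" and "cacc"
DP table:
           c    a    c    c
      0    0    0    0    0
  a   0    0    1    1    1
  d   0    0    1    1    1
  b   0    0    1    1    1
  d   0    0    1    1    1
  c   0    1    1    2    2
  b   0    1    1    2    2
LCS length = dp[6][4] = 2

2


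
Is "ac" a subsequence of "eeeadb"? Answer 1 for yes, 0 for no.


Check if "ac" is a subsequence of "eeeadb"
Greedy scan:
  Position 0 ('e'): no match needed
  Position 1 ('e'): no match needed
  Position 2 ('e'): no match needed
  Position 3 ('a'): matches sub[0] = 'a'
  Position 4 ('d'): no match needed
  Position 5 ('b'): no match needed
Only matched 1/2 characters => not a subsequence

0


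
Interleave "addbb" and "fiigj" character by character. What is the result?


Interleaving "addbb" and "fiigj":
  Position 0: 'a' from first, 'f' from second => "af"
  Position 1: 'd' from first, 'i' from second => "di"
  Position 2: 'd' from first, 'i' from second => "di"
  Position 3: 'b' from first, 'g' from second => "bg"
  Position 4: 'b' from first, 'j' from second => "bj"
Result: afdidibgbj

afdidibgbj


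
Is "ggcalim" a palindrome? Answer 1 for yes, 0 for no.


Input: ggcalim
Reversed: milacgg
  Compare pos 0 ('g') with pos 6 ('m'): MISMATCH
  Compare pos 1 ('g') with pos 5 ('i'): MISMATCH
  Compare pos 2 ('c') with pos 4 ('l'): MISMATCH
Result: not a palindrome

0


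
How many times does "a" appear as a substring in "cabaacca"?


Searching for "a" in "cabaacca"
Scanning each position:
  Position 0: "c" => no
  Position 1: "a" => MATCH
  Position 2: "b" => no
  Position 3: "a" => MATCH
  Position 4: "a" => MATCH
  Position 5: "c" => no
  Position 6: "c" => no
  Position 7: "a" => MATCH
Total occurrences: 4

4


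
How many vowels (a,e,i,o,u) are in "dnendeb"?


Input: dnendeb
Checking each character:
  'd' at position 0: consonant
  'n' at position 1: consonant
  'e' at position 2: vowel (running total: 1)
  'n' at position 3: consonant
  'd' at position 4: consonant
  'e' at position 5: vowel (running total: 2)
  'b' at position 6: consonant
Total vowels: 2

2


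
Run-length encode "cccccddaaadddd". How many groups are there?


Input: cccccddaaadddd
Scanning for consecutive runs:
  Group 1: 'c' x 5 (positions 0-4)
  Group 2: 'd' x 2 (positions 5-6)
  Group 3: 'a' x 3 (positions 7-9)
  Group 4: 'd' x 4 (positions 10-13)
Total groups: 4

4


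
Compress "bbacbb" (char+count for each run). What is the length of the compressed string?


Input: bbacbb
Runs:
  'b' x 2 => "b2"
  'a' x 1 => "a1"
  'c' x 1 => "c1"
  'b' x 2 => "b2"
Compressed: "b2a1c1b2"
Compressed length: 8

8


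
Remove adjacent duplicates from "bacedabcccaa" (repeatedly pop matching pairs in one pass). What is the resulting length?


Input: bacedabcccaa
Stack-based adjacent duplicate removal:
  Read 'b': push. Stack: b
  Read 'a': push. Stack: ba
  Read 'c': push. Stack: bac
  Read 'e': push. Stack: bace
  Read 'd': push. Stack: baced
  Read 'a': push. Stack: baceda
  Read 'b': push. Stack: bacedab
  Read 'c': push. Stack: bacedabc
  Read 'c': matches stack top 'c' => pop. Stack: bacedab
  Read 'c': push. Stack: bacedabc
  Read 'a': push. Stack: bacedabca
  Read 'a': matches stack top 'a' => pop. Stack: bacedabc
Final stack: "bacedabc" (length 8)

8


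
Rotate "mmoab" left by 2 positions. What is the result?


Input: "mmoab", rotate left by 2
First 2 characters: "mm"
Remaining characters: "oab"
Concatenate remaining + first: "oab" + "mm" = "oabmm"

oabmm


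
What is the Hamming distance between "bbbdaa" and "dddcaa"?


Comparing "bbbdaa" and "dddcaa" position by position:
  Position 0: 'b' vs 'd' => differ
  Position 1: 'b' vs 'd' => differ
  Position 2: 'b' vs 'd' => differ
  Position 3: 'd' vs 'c' => differ
  Position 4: 'a' vs 'a' => same
  Position 5: 'a' vs 'a' => same
Total differences (Hamming distance): 4

4


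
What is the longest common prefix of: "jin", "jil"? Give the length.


Words: jin, jil
  Position 0: all 'j' => match
  Position 1: all 'i' => match
  Position 2: ('n', 'l') => mismatch, stop
LCP = "ji" (length 2)

2


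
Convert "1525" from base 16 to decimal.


Input: "1525" in base 16
Positional expansion:
  Digit '1' (value 1) x 16^3 = 4096
  Digit '5' (value 5) x 16^2 = 1280
  Digit '2' (value 2) x 16^1 = 32
  Digit '5' (value 5) x 16^0 = 5
Sum = 5413

5413


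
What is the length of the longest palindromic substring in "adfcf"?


Input: "adfcf"
Checking substrings for palindromes:
  [2:5] "fcf" (len 3) => palindrome
Longest palindromic substring: "fcf" with length 3

3


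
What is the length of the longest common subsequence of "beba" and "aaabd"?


LCS of "beba" and "aaabd"
DP table:
           a    a    a    b    d
      0    0    0    0    0    0
  b   0    0    0    0    1    1
  e   0    0    0    0    1    1
  b   0    0    0    0    1    1
  a   0    1    1    1    1    1
LCS length = dp[4][5] = 1

1


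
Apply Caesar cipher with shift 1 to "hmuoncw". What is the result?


Caesar cipher: shift "hmuoncw" by 1
  'h' (pos 7) + 1 = pos 8 = 'i'
  'm' (pos 12) + 1 = pos 13 = 'n'
  'u' (pos 20) + 1 = pos 21 = 'v'
  'o' (pos 14) + 1 = pos 15 = 'p'
  'n' (pos 13) + 1 = pos 14 = 'o'
  'c' (pos 2) + 1 = pos 3 = 'd'
  'w' (pos 22) + 1 = pos 23 = 'x'
Result: invpodx

invpodx


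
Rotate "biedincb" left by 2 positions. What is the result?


Input: "biedincb", rotate left by 2
First 2 characters: "bi"
Remaining characters: "edincb"
Concatenate remaining + first: "edincb" + "bi" = "edincbbi"

edincbbi


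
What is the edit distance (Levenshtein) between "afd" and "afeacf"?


Computing edit distance: "afd" -> "afeacf"
DP table:
           a    f    e    a    c    f
      0    1    2    3    4    5    6
  a   1    0    1    2    3    4    5
  f   2    1    0    1    2    3    4
  d   3    2    1    1    2    3    4
Edit distance = dp[3][6] = 4

4


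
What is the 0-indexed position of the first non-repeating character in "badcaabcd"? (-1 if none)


Input: badcaabcd
Character frequencies:
  'a': 3
  'b': 2
  'c': 2
  'd': 2
Scanning left to right for freq == 1:
  Position 0 ('b'): freq=2, skip
  Position 1 ('a'): freq=3, skip
  Position 2 ('d'): freq=2, skip
  Position 3 ('c'): freq=2, skip
  Position 4 ('a'): freq=3, skip
  Position 5 ('a'): freq=3, skip
  Position 6 ('b'): freq=2, skip
  Position 7 ('c'): freq=2, skip
  Position 8 ('d'): freq=2, skip
  No unique character found => answer = -1

-1


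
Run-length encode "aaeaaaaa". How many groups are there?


Input: aaeaaaaa
Scanning for consecutive runs:
  Group 1: 'a' x 2 (positions 0-1)
  Group 2: 'e' x 1 (positions 2-2)
  Group 3: 'a' x 5 (positions 3-7)
Total groups: 3

3


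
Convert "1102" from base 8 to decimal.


Input: "1102" in base 8
Positional expansion:
  Digit '1' (value 1) x 8^3 = 512
  Digit '1' (value 1) x 8^2 = 64
  Digit '0' (value 0) x 8^1 = 0
  Digit '2' (value 2) x 8^0 = 2
Sum = 578

578


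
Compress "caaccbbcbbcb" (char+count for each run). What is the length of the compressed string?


Input: caaccbbcbbcb
Runs:
  'c' x 1 => "c1"
  'a' x 2 => "a2"
  'c' x 2 => "c2"
  'b' x 2 => "b2"
  'c' x 1 => "c1"
  'b' x 2 => "b2"
  'c' x 1 => "c1"
  'b' x 1 => "b1"
Compressed: "c1a2c2b2c1b2c1b1"
Compressed length: 16

16


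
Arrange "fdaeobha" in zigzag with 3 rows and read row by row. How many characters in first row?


Zigzag "fdaeobha" into 3 rows:
Placing characters:
  'f' => row 0
  'd' => row 1
  'a' => row 2
  'e' => row 1
  'o' => row 0
  'b' => row 1
  'h' => row 2
  'a' => row 1
Rows:
  Row 0: "fo"
  Row 1: "deba"
  Row 2: "ah"
First row length: 2

2


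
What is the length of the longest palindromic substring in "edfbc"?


Input: "edfbc"
Checking substrings for palindromes:
  No multi-char palindromic substrings found
Longest palindromic substring: "e" with length 1

1


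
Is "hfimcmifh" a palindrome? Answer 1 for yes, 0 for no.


Input: hfimcmifh
Reversed: hfimcmifh
  Compare pos 0 ('h') with pos 8 ('h'): match
  Compare pos 1 ('f') with pos 7 ('f'): match
  Compare pos 2 ('i') with pos 6 ('i'): match
  Compare pos 3 ('m') with pos 5 ('m'): match
Result: palindrome

1


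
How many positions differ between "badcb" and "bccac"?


Comparing "badcb" and "bccac" position by position:
  Position 0: 'b' vs 'b' => same
  Position 1: 'a' vs 'c' => DIFFER
  Position 2: 'd' vs 'c' => DIFFER
  Position 3: 'c' vs 'a' => DIFFER
  Position 4: 'b' vs 'c' => DIFFER
Positions that differ: 4

4


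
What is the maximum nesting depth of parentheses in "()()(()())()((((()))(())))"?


Input: "()()(()())()((((()))(())))"
Tracking depth:
  Position 0 '(': depth becomes 1
  Position 1 ')': depth becomes 0
  Position 2 '(': depth becomes 1
  Position 3 ')': depth becomes 0
  Position 4 '(': depth becomes 1
  Position 5 '(': depth becomes 2
  Position 6 ')': depth becomes 1
  Position 7 '(': depth becomes 2
  Position 8 ')': depth becomes 1
  Position 9 ')': depth becomes 0
  Position 10 '(': depth becomes 1
  Position 11 ')': depth becomes 0
  Position 12 '(': depth becomes 1
  Position 13 '(': depth becomes 2
  Position 14 '(': depth becomes 3
  Position 15 '(': depth becomes 4
  Position 16 '(': depth becomes 5
  Position 17 ')': depth becomes 4
  Position 18 ')': depth becomes 3
  Position 19 ')': depth becomes 2
  Position 20 '(': depth becomes 3
  Position 21 '(': depth becomes 4
  Position 22 ')': depth becomes 3
  Position 23 ')': depth becomes 2
  Position 24 ')': depth becomes 1
  Position 25 ')': depth becomes 0
Maximum depth reached: 5

5


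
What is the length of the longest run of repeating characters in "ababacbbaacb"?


Input: "ababacbbaacb"
Scanning for longest run:
  Position 1 ('b'): new char, reset run to 1
  Position 2 ('a'): new char, reset run to 1
  Position 3 ('b'): new char, reset run to 1
  Position 4 ('a'): new char, reset run to 1
  Position 5 ('c'): new char, reset run to 1
  Position 6 ('b'): new char, reset run to 1
  Position 7 ('b'): continues run of 'b', length=2
  Position 8 ('a'): new char, reset run to 1
  Position 9 ('a'): continues run of 'a', length=2
  Position 10 ('c'): new char, reset run to 1
  Position 11 ('b'): new char, reset run to 1
Longest run: 'b' with length 2

2


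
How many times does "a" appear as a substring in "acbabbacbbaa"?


Searching for "a" in "acbabbacbbaa"
Scanning each position:
  Position 0: "a" => MATCH
  Position 1: "c" => no
  Position 2: "b" => no
  Position 3: "a" => MATCH
  Position 4: "b" => no
  Position 5: "b" => no
  Position 6: "a" => MATCH
  Position 7: "c" => no
  Position 8: "b" => no
  Position 9: "b" => no
  Position 10: "a" => MATCH
  Position 11: "a" => MATCH
Total occurrences: 5

5


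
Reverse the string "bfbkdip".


Input: bfbkdip
Reading characters right to left:
  Position 6: 'p'
  Position 5: 'i'
  Position 4: 'd'
  Position 3: 'k'
  Position 2: 'b'
  Position 1: 'f'
  Position 0: 'b'
Reversed: pidkbfb

pidkbfb


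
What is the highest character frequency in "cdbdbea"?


Input: cdbdbea
Character counts:
  'a': 1
  'b': 2
  'c': 1
  'd': 2
  'e': 1
Maximum frequency: 2

2


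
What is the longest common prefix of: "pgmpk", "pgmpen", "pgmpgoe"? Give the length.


Words: pgmpk, pgmpen, pgmpgoe
  Position 0: all 'p' => match
  Position 1: all 'g' => match
  Position 2: all 'm' => match
  Position 3: all 'p' => match
  Position 4: ('k', 'e', 'g') => mismatch, stop
LCP = "pgmp" (length 4)

4


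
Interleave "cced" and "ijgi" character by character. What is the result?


Interleaving "cced" and "ijgi":
  Position 0: 'c' from first, 'i' from second => "ci"
  Position 1: 'c' from first, 'j' from second => "cj"
  Position 2: 'e' from first, 'g' from second => "eg"
  Position 3: 'd' from first, 'i' from second => "di"
Result: cicjegdi

cicjegdi


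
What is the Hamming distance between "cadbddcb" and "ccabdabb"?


Comparing "cadbddcb" and "ccabdabb" position by position:
  Position 0: 'c' vs 'c' => same
  Position 1: 'a' vs 'c' => differ
  Position 2: 'd' vs 'a' => differ
  Position 3: 'b' vs 'b' => same
  Position 4: 'd' vs 'd' => same
  Position 5: 'd' vs 'a' => differ
  Position 6: 'c' vs 'b' => differ
  Position 7: 'b' vs 'b' => same
Total differences (Hamming distance): 4

4


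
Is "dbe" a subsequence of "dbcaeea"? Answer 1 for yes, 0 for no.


Check if "dbe" is a subsequence of "dbcaeea"
Greedy scan:
  Position 0 ('d'): matches sub[0] = 'd'
  Position 1 ('b'): matches sub[1] = 'b'
  Position 2 ('c'): no match needed
  Position 3 ('a'): no match needed
  Position 4 ('e'): matches sub[2] = 'e'
  Position 5 ('e'): no match needed
  Position 6 ('a'): no match needed
All 3 characters matched => is a subsequence

1


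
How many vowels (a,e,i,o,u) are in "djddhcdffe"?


Input: djddhcdffe
Checking each character:
  'd' at position 0: consonant
  'j' at position 1: consonant
  'd' at position 2: consonant
  'd' at position 3: consonant
  'h' at position 4: consonant
  'c' at position 5: consonant
  'd' at position 6: consonant
  'f' at position 7: consonant
  'f' at position 8: consonant
  'e' at position 9: vowel (running total: 1)
Total vowels: 1

1


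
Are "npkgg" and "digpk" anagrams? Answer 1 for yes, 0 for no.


Strings: "npkgg", "digpk"
Sorted first:  ggknp
Sorted second: dgikp
Differ at position 0: 'g' vs 'd' => not anagrams

0


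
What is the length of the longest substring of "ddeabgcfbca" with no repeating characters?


Input: "ddeabgcfbca"
Sliding window (track last position of each char):
  Position 0 ('d'): window [0,0] length 1 -- new best
  Position 1 ('d'): repeat (last at 0), move window start to 1
  Position 1 ('d'): window [1,1] length 1
  Position 2 ('e'): window [1,2] length 2 -- new best
  Position 3 ('a'): window [1,3] length 3 -- new best
  Position 4 ('b'): window [1,4] length 4 -- new best
  Position 5 ('g'): window [1,5] length 5 -- new best
  Position 6 ('c'): window [1,6] length 6 -- new best
  Position 7 ('f'): window [1,7] length 7 -- new best
  Position 8 ('b'): repeat (last at 4), move window start to 5
  Position 8 ('b'): window [5,8] length 4
  Position 9 ('c'): repeat (last at 6), move window start to 7
  Position 9 ('c'): window [7,9] length 3
  Position 10 ('a'): window [7,10] length 4
Longest substring with no repeats: "deabgcf" with length 7

7


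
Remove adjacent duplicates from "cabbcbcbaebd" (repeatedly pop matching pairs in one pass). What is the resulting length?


Input: cabbcbcbaebd
Stack-based adjacent duplicate removal:
  Read 'c': push. Stack: c
  Read 'a': push. Stack: ca
  Read 'b': push. Stack: cab
  Read 'b': matches stack top 'b' => pop. Stack: ca
  Read 'c': push. Stack: cac
  Read 'b': push. Stack: cacb
  Read 'c': push. Stack: cacbc
  Read 'b': push. Stack: cacbcb
  Read 'a': push. Stack: cacbcba
  Read 'e': push. Stack: cacbcbae
  Read 'b': push. Stack: cacbcbaeb
  Read 'd': push. Stack: cacbcbaebd
Final stack: "cacbcbaebd" (length 10)

10


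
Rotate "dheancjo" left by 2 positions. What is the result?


Input: "dheancjo", rotate left by 2
First 2 characters: "dh"
Remaining characters: "eancjo"
Concatenate remaining + first: "eancjo" + "dh" = "eancjodh"

eancjodh


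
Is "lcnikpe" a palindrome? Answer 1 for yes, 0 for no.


Input: lcnikpe
Reversed: epkincl
  Compare pos 0 ('l') with pos 6 ('e'): MISMATCH
  Compare pos 1 ('c') with pos 5 ('p'): MISMATCH
  Compare pos 2 ('n') with pos 4 ('k'): MISMATCH
Result: not a palindrome

0


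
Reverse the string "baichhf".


Input: baichhf
Reading characters right to left:
  Position 6: 'f'
  Position 5: 'h'
  Position 4: 'h'
  Position 3: 'c'
  Position 2: 'i'
  Position 1: 'a'
  Position 0: 'b'
Reversed: fhhciab

fhhciab


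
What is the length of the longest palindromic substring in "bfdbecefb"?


Input: "bfdbecefb"
Checking substrings for palindromes:
  [4:7] "ece" (len 3) => palindrome
Longest palindromic substring: "ece" with length 3

3


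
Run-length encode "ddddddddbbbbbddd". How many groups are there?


Input: ddddddddbbbbbddd
Scanning for consecutive runs:
  Group 1: 'd' x 8 (positions 0-7)
  Group 2: 'b' x 5 (positions 8-12)
  Group 3: 'd' x 3 (positions 13-15)
Total groups: 3

3


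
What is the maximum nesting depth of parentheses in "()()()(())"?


Input: "()()()(())"
Tracking depth:
  Position 0 '(': depth becomes 1
  Position 1 ')': depth becomes 0
  Position 2 '(': depth becomes 1
  Position 3 ')': depth becomes 0
  Position 4 '(': depth becomes 1
  Position 5 ')': depth becomes 0
  Position 6 '(': depth becomes 1
  Position 7 '(': depth becomes 2
  Position 8 ')': depth becomes 1
  Position 9 ')': depth becomes 0
Maximum depth reached: 2

2


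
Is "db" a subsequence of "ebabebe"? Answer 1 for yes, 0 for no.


Check if "db" is a subsequence of "ebabebe"
Greedy scan:
  Position 0 ('e'): no match needed
  Position 1 ('b'): no match needed
  Position 2 ('a'): no match needed
  Position 3 ('b'): no match needed
  Position 4 ('e'): no match needed
  Position 5 ('b'): no match needed
  Position 6 ('e'): no match needed
Only matched 0/2 characters => not a subsequence

0


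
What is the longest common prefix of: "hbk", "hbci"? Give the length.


Words: hbk, hbci
  Position 0: all 'h' => match
  Position 1: all 'b' => match
  Position 2: ('k', 'c') => mismatch, stop
LCP = "hb" (length 2)

2


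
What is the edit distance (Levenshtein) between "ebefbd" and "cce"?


Computing edit distance: "ebefbd" -> "cce"
DP table:
           c    c    e
      0    1    2    3
  e   1    1    2    2
  b   2    2    2    3
  e   3    3    3    2
  f   4    4    4    3
  b   5    5    5    4
  d   6    6    6    5
Edit distance = dp[6][3] = 5

5


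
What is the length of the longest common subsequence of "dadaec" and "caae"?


LCS of "dadaec" and "caae"
DP table:
           c    a    a    e
      0    0    0    0    0
  d   0    0    0    0    0
  a   0    0    1    1    1
  d   0    0    1    1    1
  a   0    0    1    2    2
  e   0    0    1    2    3
  c   0    1    1    2    3
LCS length = dp[6][4] = 3

3


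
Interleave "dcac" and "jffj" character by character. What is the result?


Interleaving "dcac" and "jffj":
  Position 0: 'd' from first, 'j' from second => "dj"
  Position 1: 'c' from first, 'f' from second => "cf"
  Position 2: 'a' from first, 'f' from second => "af"
  Position 3: 'c' from first, 'j' from second => "cj"
Result: djcfafcj

djcfafcj


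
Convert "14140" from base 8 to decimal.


Input: "14140" in base 8
Positional expansion:
  Digit '1' (value 1) x 8^4 = 4096
  Digit '4' (value 4) x 8^3 = 2048
  Digit '1' (value 1) x 8^2 = 64
  Digit '4' (value 4) x 8^1 = 32
  Digit '0' (value 0) x 8^0 = 0
Sum = 6240

6240


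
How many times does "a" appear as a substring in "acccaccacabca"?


Searching for "a" in "acccaccacabca"
Scanning each position:
  Position 0: "a" => MATCH
  Position 1: "c" => no
  Position 2: "c" => no
  Position 3: "c" => no
  Position 4: "a" => MATCH
  Position 5: "c" => no
  Position 6: "c" => no
  Position 7: "a" => MATCH
  Position 8: "c" => no
  Position 9: "a" => MATCH
  Position 10: "b" => no
  Position 11: "c" => no
  Position 12: "a" => MATCH
Total occurrences: 5

5


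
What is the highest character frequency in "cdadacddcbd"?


Input: cdadacddcbd
Character counts:
  'a': 2
  'b': 1
  'c': 3
  'd': 5
Maximum frequency: 5

5


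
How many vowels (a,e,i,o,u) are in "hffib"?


Input: hffib
Checking each character:
  'h' at position 0: consonant
  'f' at position 1: consonant
  'f' at position 2: consonant
  'i' at position 3: vowel (running total: 1)
  'b' at position 4: consonant
Total vowels: 1

1


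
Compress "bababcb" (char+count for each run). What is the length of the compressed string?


Input: bababcb
Runs:
  'b' x 1 => "b1"
  'a' x 1 => "a1"
  'b' x 1 => "b1"
  'a' x 1 => "a1"
  'b' x 1 => "b1"
  'c' x 1 => "c1"
  'b' x 1 => "b1"
Compressed: "b1a1b1a1b1c1b1"
Compressed length: 14

14


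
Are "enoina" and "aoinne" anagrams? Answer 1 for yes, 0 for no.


Strings: "enoina", "aoinne"
Sorted first:  aeinno
Sorted second: aeinno
Sorted forms match => anagrams

1


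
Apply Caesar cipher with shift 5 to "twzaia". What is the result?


Caesar cipher: shift "twzaia" by 5
  't' (pos 19) + 5 = pos 24 = 'y'
  'w' (pos 22) + 5 = pos 1 = 'b'
  'z' (pos 25) + 5 = pos 4 = 'e'
  'a' (pos 0) + 5 = pos 5 = 'f'
  'i' (pos 8) + 5 = pos 13 = 'n'
  'a' (pos 0) + 5 = pos 5 = 'f'
Result: ybefnf

ybefnf


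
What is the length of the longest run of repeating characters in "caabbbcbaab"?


Input: "caabbbcbaab"
Scanning for longest run:
  Position 1 ('a'): new char, reset run to 1
  Position 2 ('a'): continues run of 'a', length=2
  Position 3 ('b'): new char, reset run to 1
  Position 4 ('b'): continues run of 'b', length=2
  Position 5 ('b'): continues run of 'b', length=3
  Position 6 ('c'): new char, reset run to 1
  Position 7 ('b'): new char, reset run to 1
  Position 8 ('a'): new char, reset run to 1
  Position 9 ('a'): continues run of 'a', length=2
  Position 10 ('b'): new char, reset run to 1
Longest run: 'b' with length 3

3


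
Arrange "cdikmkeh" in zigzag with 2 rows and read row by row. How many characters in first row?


Zigzag "cdikmkeh" into 2 rows:
Placing characters:
  'c' => row 0
  'd' => row 1
  'i' => row 0
  'k' => row 1
  'm' => row 0
  'k' => row 1
  'e' => row 0
  'h' => row 1
Rows:
  Row 0: "cime"
  Row 1: "dkkh"
First row length: 4

4


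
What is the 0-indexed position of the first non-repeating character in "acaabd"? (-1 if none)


Input: acaabd
Character frequencies:
  'a': 3
  'b': 1
  'c': 1
  'd': 1
Scanning left to right for freq == 1:
  Position 0 ('a'): freq=3, skip
  Position 1 ('c'): unique! => answer = 1

1


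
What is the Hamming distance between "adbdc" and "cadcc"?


Comparing "adbdc" and "cadcc" position by position:
  Position 0: 'a' vs 'c' => differ
  Position 1: 'd' vs 'a' => differ
  Position 2: 'b' vs 'd' => differ
  Position 3: 'd' vs 'c' => differ
  Position 4: 'c' vs 'c' => same
Total differences (Hamming distance): 4

4


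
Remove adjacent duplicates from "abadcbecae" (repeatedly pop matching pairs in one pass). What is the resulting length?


Input: abadcbecae
Stack-based adjacent duplicate removal:
  Read 'a': push. Stack: a
  Read 'b': push. Stack: ab
  Read 'a': push. Stack: aba
  Read 'd': push. Stack: abad
  Read 'c': push. Stack: abadc
  Read 'b': push. Stack: abadcb
  Read 'e': push. Stack: abadcbe
  Read 'c': push. Stack: abadcbec
  Read 'a': push. Stack: abadcbeca
  Read 'e': push. Stack: abadcbecae
Final stack: "abadcbecae" (length 10)

10


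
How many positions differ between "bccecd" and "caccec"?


Comparing "bccecd" and "caccec" position by position:
  Position 0: 'b' vs 'c' => DIFFER
  Position 1: 'c' vs 'a' => DIFFER
  Position 2: 'c' vs 'c' => same
  Position 3: 'e' vs 'c' => DIFFER
  Position 4: 'c' vs 'e' => DIFFER
  Position 5: 'd' vs 'c' => DIFFER
Positions that differ: 5

5


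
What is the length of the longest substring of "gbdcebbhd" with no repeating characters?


Input: "gbdcebbhd"
Sliding window (track last position of each char):
  Position 0 ('g'): window [0,0] length 1 -- new best
  Position 1 ('b'): window [0,1] length 2 -- new best
  Position 2 ('d'): window [0,2] length 3 -- new best
  Position 3 ('c'): window [0,3] length 4 -- new best
  Position 4 ('e'): window [0,4] length 5 -- new best
  Position 5 ('b'): repeat (last at 1), move window start to 2
  Position 5 ('b'): window [2,5] length 4
  Position 6 ('b'): repeat (last at 5), move window start to 6
  Position 6 ('b'): window [6,6] length 1
  Position 7 ('h'): window [6,7] length 2
  Position 8 ('d'): window [6,8] length 3
Longest substring with no repeats: "gbdce" with length 5

5


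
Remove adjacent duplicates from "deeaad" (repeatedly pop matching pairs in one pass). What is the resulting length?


Input: deeaad
Stack-based adjacent duplicate removal:
  Read 'd': push. Stack: d
  Read 'e': push. Stack: de
  Read 'e': matches stack top 'e' => pop. Stack: d
  Read 'a': push. Stack: da
  Read 'a': matches stack top 'a' => pop. Stack: d
  Read 'd': matches stack top 'd' => pop. Stack: (empty)
Final stack: "" (length 0)

0


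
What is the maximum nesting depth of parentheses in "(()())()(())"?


Input: "(()())()(())"
Tracking depth:
  Position 0 '(': depth becomes 1
  Position 1 '(': depth becomes 2
  Position 2 ')': depth becomes 1
  Position 3 '(': depth becomes 2
  Position 4 ')': depth becomes 1
  Position 5 ')': depth becomes 0
  Position 6 '(': depth becomes 1
  Position 7 ')': depth becomes 0
  Position 8 '(': depth becomes 1
  Position 9 '(': depth becomes 2
  Position 10 ')': depth becomes 1
  Position 11 ')': depth becomes 0
Maximum depth reached: 2

2


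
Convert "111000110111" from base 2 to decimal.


Input: "111000110111" in base 2
Positional expansion:
  Digit '1' (value 1) x 2^11 = 2048
  Digit '1' (value 1) x 2^10 = 1024
  Digit '1' (value 1) x 2^9 = 512
  Digit '0' (value 0) x 2^8 = 0
  Digit '0' (value 0) x 2^7 = 0
  Digit '0' (value 0) x 2^6 = 0
  Digit '1' (value 1) x 2^5 = 32
  Digit '1' (value 1) x 2^4 = 16
  Digit '0' (value 0) x 2^3 = 0
  Digit '1' (value 1) x 2^2 = 4
  Digit '1' (value 1) x 2^1 = 2
  Digit '1' (value 1) x 2^0 = 1
Sum = 3639

3639


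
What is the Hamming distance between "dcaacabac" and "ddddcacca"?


Comparing "dcaacabac" and "ddddcacca" position by position:
  Position 0: 'd' vs 'd' => same
  Position 1: 'c' vs 'd' => differ
  Position 2: 'a' vs 'd' => differ
  Position 3: 'a' vs 'd' => differ
  Position 4: 'c' vs 'c' => same
  Position 5: 'a' vs 'a' => same
  Position 6: 'b' vs 'c' => differ
  Position 7: 'a' vs 'c' => differ
  Position 8: 'c' vs 'a' => differ
Total differences (Hamming distance): 6

6


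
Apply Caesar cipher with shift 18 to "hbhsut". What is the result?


Caesar cipher: shift "hbhsut" by 18
  'h' (pos 7) + 18 = pos 25 = 'z'
  'b' (pos 1) + 18 = pos 19 = 't'
  'h' (pos 7) + 18 = pos 25 = 'z'
  's' (pos 18) + 18 = pos 10 = 'k'
  'u' (pos 20) + 18 = pos 12 = 'm'
  't' (pos 19) + 18 = pos 11 = 'l'
Result: ztzkml

ztzkml


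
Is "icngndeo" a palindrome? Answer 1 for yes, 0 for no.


Input: icngndeo
Reversed: oedngnci
  Compare pos 0 ('i') with pos 7 ('o'): MISMATCH
  Compare pos 1 ('c') with pos 6 ('e'): MISMATCH
  Compare pos 2 ('n') with pos 5 ('d'): MISMATCH
  Compare pos 3 ('g') with pos 4 ('n'): MISMATCH
Result: not a palindrome

0


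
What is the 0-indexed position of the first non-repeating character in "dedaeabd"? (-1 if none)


Input: dedaeabd
Character frequencies:
  'a': 2
  'b': 1
  'd': 3
  'e': 2
Scanning left to right for freq == 1:
  Position 0 ('d'): freq=3, skip
  Position 1 ('e'): freq=2, skip
  Position 2 ('d'): freq=3, skip
  Position 3 ('a'): freq=2, skip
  Position 4 ('e'): freq=2, skip
  Position 5 ('a'): freq=2, skip
  Position 6 ('b'): unique! => answer = 6

6


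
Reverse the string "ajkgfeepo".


Input: ajkgfeepo
Reading characters right to left:
  Position 8: 'o'
  Position 7: 'p'
  Position 6: 'e'
  Position 5: 'e'
  Position 4: 'f'
  Position 3: 'g'
  Position 2: 'k'
  Position 1: 'j'
  Position 0: 'a'
Reversed: opeefgkja

opeefgkja


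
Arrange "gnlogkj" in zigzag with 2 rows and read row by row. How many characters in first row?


Zigzag "gnlogkj" into 2 rows:
Placing characters:
  'g' => row 0
  'n' => row 1
  'l' => row 0
  'o' => row 1
  'g' => row 0
  'k' => row 1
  'j' => row 0
Rows:
  Row 0: "glgj"
  Row 1: "nok"
First row length: 4

4


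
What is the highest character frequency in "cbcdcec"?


Input: cbcdcec
Character counts:
  'b': 1
  'c': 4
  'd': 1
  'e': 1
Maximum frequency: 4

4


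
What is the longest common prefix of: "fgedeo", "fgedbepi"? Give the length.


Words: fgedeo, fgedbepi
  Position 0: all 'f' => match
  Position 1: all 'g' => match
  Position 2: all 'e' => match
  Position 3: all 'd' => match
  Position 4: ('e', 'b') => mismatch, stop
LCP = "fged" (length 4)

4


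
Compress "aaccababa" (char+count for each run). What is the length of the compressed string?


Input: aaccababa
Runs:
  'a' x 2 => "a2"
  'c' x 2 => "c2"
  'a' x 1 => "a1"
  'b' x 1 => "b1"
  'a' x 1 => "a1"
  'b' x 1 => "b1"
  'a' x 1 => "a1"
Compressed: "a2c2a1b1a1b1a1"
Compressed length: 14

14


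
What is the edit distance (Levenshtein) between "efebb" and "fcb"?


Computing edit distance: "efebb" -> "fcb"
DP table:
           f    c    b
      0    1    2    3
  e   1    1    2    3
  f   2    1    2    3
  e   3    2    2    3
  b   4    3    3    2
  b   5    4    4    3
Edit distance = dp[5][3] = 3

3
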